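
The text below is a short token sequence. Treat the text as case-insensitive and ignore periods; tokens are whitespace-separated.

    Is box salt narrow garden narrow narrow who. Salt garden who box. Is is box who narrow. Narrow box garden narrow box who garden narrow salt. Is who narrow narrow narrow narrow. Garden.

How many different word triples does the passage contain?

33 tokens → 31 trigram windows in total.
Repeated trigrams (each contributes count−1 duplicates):
  narrow narrow narrow: 2
  who narrow narrow: 2
2 duplicate windows → 31 − 2 = 29 distinct.

29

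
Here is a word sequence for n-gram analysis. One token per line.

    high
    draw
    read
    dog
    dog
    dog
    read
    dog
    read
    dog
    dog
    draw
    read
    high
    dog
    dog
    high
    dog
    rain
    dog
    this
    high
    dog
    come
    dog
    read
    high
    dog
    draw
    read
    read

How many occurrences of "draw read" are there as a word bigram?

Scanning the 30 overlapping bigram windows for "draw read":
  position 2–3: draw read
  position 12–13: draw read
  position 29–30: draw read

3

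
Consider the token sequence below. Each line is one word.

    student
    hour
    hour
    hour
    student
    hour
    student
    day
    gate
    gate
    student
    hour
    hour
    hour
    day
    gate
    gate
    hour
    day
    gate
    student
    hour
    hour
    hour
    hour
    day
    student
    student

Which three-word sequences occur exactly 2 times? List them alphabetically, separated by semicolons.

day gate gate; gate student hour; hour day gate; hour hour day

Trigram counts meeting the condition (exactly 2 times):
  day gate gate: 2
  gate student hour: 2
  hour day gate: 2
  hour hour day: 2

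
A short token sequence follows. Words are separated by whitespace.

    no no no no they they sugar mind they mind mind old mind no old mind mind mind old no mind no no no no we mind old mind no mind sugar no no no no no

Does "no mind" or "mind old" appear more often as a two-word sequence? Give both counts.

"no mind": 2 occurrences
"mind old": 3 occurrences

"mind old" (3 vs 2)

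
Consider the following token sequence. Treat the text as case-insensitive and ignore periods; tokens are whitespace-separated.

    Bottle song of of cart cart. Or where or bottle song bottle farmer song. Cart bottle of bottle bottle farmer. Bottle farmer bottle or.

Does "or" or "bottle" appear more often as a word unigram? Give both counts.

"bottle" (8 vs 3)

"or": 3 occurrences
"bottle": 8 occurrences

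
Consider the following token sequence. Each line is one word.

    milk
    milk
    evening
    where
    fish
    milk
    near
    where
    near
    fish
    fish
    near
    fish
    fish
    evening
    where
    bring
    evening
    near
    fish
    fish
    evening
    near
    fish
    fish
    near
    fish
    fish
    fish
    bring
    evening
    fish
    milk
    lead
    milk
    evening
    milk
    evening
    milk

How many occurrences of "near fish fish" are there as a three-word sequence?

5

Scanning the 37 overlapping trigram windows for "near fish fish":
  position 9–11: near fish fish
  position 12–14: near fish fish
  position 19–21: near fish fish
  position 23–25: near fish fish
  position 26–28: near fish fish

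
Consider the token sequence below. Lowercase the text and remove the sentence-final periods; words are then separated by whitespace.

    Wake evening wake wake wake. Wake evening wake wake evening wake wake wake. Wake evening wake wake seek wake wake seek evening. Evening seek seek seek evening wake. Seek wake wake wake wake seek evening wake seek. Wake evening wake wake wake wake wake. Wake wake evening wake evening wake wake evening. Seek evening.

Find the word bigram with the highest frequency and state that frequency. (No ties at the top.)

"wake wake", 19 times

Bigram frequencies (highest first):
  wake wake: 19
  evening wake: 9
  wake evening: 8
  wake seek: 5
  seek evening: 4
  seek wake: 3
  … (3 more, each ≤ 2)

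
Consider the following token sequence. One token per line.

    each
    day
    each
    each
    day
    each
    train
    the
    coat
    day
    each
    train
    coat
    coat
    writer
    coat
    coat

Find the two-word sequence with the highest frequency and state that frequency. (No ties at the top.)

Bigram frequencies (highest first):
  day each: 3
  each day: 2
  each train: 2
  coat coat: 2
  each each: 1
  train the: 1
  … (5 more, each ≤ 1)

"day each", 3 times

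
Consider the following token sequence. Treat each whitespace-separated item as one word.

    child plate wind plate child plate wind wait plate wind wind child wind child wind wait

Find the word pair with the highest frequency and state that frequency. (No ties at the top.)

"plate wind", 3 times

Bigram frequencies (highest first):
  plate wind: 3
  child plate: 2
  wind wait: 2
  wind child: 2
  child wind: 2
  wind plate: 1
  … (3 more, each ≤ 1)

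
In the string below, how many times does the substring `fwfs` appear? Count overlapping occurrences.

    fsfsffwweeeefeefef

0

Sliding a length-4 window over the 18 characters (15 positions):
  (no match at any position)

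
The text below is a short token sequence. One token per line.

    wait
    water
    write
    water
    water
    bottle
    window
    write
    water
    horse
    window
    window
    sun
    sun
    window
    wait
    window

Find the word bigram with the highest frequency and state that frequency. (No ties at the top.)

"write water", 2 times

Bigram frequencies (highest first):
  write water: 2
  wait water: 1
  water write: 1
  water water: 1
  water bottle: 1
  bottle window: 1
  … (9 more, each ≤ 1)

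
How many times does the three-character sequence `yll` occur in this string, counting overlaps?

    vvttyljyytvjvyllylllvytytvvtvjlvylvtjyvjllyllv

Sliding a length-3 window over the 46 characters (44 positions):
  position 14–16: yll
  position 17–19: yll
  position 43–45: yll

3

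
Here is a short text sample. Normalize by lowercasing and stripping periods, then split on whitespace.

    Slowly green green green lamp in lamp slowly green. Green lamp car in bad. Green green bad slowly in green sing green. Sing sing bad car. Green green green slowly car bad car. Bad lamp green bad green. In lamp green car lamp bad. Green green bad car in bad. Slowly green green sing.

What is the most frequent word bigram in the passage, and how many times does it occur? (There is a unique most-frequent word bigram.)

"green green", 8 times

Bigram frequencies (highest first):
  green green: 8
  slowly green: 3
  bad green: 3
  green bad: 3
  green sing: 3
  bad car: 3
  … (23 more, each ≤ 2)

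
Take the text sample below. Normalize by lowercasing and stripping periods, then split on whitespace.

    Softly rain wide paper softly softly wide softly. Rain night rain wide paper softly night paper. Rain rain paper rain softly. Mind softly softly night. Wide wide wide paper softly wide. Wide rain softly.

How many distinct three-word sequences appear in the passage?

34 tokens → 32 trigram windows in total.
Repeated trigrams (each contributes count−1 duplicates):
  wide paper softly: 3
  rain wide paper: 2
3 duplicate windows → 32 − 3 = 29 distinct.

29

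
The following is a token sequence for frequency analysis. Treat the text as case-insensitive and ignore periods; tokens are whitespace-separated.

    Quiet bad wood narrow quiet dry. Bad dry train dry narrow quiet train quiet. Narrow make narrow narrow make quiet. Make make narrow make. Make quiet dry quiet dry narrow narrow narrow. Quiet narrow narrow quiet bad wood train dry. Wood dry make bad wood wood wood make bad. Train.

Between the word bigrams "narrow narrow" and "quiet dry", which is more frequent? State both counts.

"narrow narrow": 4 occurrences
"quiet dry": 3 occurrences

"narrow narrow" (4 vs 3)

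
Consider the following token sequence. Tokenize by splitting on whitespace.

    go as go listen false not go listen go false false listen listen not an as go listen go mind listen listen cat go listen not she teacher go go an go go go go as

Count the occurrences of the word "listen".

Scanning the 36 tokens for "listen":
  position 4: listen
  position 8: listen
  position 12: listen
  position 13: listen
  position 18: listen
  position 21: listen
  position 22: listen
  position 25: listen

8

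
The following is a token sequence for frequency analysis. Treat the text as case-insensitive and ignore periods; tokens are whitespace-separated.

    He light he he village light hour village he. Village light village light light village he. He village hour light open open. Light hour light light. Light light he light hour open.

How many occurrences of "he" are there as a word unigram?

7

Scanning the 32 tokens for "he":
  position 1: he
  position 3: he
  position 4: he
  position 9: he
  position 16: he
  position 17: he
  position 29: he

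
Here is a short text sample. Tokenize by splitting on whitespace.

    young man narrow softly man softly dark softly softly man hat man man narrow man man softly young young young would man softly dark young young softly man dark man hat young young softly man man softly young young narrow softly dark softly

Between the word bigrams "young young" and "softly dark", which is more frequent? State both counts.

"young young": 5 occurrences
"softly dark": 3 occurrences

"young young" (5 vs 3)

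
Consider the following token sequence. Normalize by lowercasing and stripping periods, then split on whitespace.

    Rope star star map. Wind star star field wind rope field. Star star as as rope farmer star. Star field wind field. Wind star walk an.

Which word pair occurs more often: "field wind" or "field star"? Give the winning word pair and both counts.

"field wind" (3 vs 1)

"field wind": 3 occurrences
"field star": 1 occurrence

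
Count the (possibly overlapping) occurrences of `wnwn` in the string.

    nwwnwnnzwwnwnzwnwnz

3

Sliding a length-4 window over the 19 characters (16 positions):
  position 3–6: wnwn
  position 10–13: wnwn
  position 15–18: wnwn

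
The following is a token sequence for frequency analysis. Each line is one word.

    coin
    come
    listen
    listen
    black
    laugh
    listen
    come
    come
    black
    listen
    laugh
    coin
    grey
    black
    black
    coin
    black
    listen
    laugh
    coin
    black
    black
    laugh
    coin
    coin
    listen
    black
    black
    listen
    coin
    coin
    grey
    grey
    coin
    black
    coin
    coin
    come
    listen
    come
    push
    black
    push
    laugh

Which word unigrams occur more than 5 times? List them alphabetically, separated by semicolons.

black; coin; listen

Unigram counts meeting the condition (more than 5 times):
  black: 11
  coin: 11
  listen: 8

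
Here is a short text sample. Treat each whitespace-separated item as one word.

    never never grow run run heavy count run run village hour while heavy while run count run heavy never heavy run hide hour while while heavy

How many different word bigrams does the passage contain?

26 tokens → 25 bigram windows in total.
Repeated bigrams (each contributes count−1 duplicates):
  count run: 2
  hour while: 2
  run heavy: 2
  run run: 2
  while heavy: 2
5 duplicate windows → 25 − 5 = 20 distinct.

20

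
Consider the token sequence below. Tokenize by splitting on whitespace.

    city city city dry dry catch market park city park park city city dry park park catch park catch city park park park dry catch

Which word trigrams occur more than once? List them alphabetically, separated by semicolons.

Trigram counts meeting the condition (more than once):
  city city dry: 2
  city park park: 2

city city dry; city park park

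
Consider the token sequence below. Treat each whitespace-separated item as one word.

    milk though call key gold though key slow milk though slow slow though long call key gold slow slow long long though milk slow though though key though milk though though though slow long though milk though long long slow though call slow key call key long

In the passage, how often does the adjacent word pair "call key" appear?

3

Scanning the 46 overlapping bigram windows for "call key":
  position 3–4: call key
  position 15–16: call key
  position 45–46: call key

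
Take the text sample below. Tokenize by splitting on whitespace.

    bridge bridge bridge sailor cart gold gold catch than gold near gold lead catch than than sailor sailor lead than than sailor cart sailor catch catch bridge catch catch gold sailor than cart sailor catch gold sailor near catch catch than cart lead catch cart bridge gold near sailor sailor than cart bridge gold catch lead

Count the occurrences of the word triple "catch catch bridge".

1

Scanning the 54 overlapping trigram windows for "catch catch bridge":
  position 25–27: catch catch bridge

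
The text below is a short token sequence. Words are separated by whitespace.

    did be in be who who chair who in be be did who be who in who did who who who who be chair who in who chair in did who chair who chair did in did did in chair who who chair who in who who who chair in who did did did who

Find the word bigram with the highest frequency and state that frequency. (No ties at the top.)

"who who", 7 times

Bigram frequencies (highest first):
  who who: 7
  who chair: 6
  chair who: 5
  who in: 4
  did who: 4
  in who: 4
  … (15 more, each ≤ 3)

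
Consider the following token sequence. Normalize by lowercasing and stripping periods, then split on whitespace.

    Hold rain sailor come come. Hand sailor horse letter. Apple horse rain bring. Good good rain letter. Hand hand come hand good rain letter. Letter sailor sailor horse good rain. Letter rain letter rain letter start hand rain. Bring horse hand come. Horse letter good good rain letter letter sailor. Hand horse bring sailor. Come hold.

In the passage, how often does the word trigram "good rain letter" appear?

Scanning the 54 overlapping trigram windows for "good rain letter":
  position 15–17: good rain letter
  position 22–24: good rain letter
  position 29–31: good rain letter
  position 46–48: good rain letter

4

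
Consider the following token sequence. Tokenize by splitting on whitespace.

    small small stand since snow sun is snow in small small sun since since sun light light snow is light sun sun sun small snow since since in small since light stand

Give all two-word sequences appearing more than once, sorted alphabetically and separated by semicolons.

Bigram counts meeting the condition (more than once):
  in small: 2
  since since: 2
  small small: 2
  sun sun: 2

in small; since since; small small; sun sun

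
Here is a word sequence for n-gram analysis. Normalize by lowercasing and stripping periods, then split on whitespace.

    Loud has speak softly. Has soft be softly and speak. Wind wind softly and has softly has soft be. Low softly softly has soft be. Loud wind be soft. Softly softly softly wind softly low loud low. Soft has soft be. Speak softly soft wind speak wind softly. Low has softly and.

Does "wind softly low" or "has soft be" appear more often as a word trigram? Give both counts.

"has soft be" (4 vs 2)

"wind softly low": 2 occurrences
"has soft be": 4 occurrences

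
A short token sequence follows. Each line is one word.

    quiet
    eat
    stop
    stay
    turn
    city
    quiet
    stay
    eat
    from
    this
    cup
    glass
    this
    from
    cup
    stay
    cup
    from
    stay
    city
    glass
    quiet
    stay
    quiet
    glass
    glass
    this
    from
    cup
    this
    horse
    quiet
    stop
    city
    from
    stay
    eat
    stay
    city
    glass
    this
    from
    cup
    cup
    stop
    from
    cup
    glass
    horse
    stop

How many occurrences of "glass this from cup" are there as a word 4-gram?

3

Scanning the 48 overlapping 4-gram windows for "glass this from cup":
  position 13–16: glass this from cup
  position 27–30: glass this from cup
  position 41–44: glass this from cup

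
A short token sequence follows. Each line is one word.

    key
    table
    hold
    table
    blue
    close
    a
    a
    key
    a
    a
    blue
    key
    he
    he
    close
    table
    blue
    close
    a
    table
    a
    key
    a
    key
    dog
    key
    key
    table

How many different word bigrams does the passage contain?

29 tokens → 28 bigram windows in total.
Repeated bigrams (each contributes count−1 duplicates):
  a key: 3
  a a: 2
  blue close: 2
  close a: 2
  key a: 2
  key table: 2
  table blue: 2
8 duplicate windows → 28 − 8 = 20 distinct.

20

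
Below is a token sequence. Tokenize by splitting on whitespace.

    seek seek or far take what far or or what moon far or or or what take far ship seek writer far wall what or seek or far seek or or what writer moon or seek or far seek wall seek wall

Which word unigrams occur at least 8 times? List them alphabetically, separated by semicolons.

or; seek

Unigram counts meeting the condition (at least 8 times):
  or: 12
  seek: 8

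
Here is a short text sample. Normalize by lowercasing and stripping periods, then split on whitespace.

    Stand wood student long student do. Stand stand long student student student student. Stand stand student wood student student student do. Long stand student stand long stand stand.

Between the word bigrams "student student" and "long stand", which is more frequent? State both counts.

"student student": 5 occurrences
"long stand": 2 occurrences

"student student" (5 vs 2)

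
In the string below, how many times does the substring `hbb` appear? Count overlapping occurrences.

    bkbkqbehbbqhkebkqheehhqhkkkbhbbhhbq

2

Sliding a length-3 window over the 35 characters (33 positions):
  position 8–10: hbb
  position 29–31: hbb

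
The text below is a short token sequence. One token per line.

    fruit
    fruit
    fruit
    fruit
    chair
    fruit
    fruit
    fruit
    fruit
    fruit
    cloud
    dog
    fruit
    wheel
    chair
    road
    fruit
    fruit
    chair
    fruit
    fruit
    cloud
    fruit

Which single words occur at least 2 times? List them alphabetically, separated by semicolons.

Unigram counts meeting the condition (at least 2 times):
  chair: 3
  cloud: 2
  fruit: 15

chair; cloud; fruit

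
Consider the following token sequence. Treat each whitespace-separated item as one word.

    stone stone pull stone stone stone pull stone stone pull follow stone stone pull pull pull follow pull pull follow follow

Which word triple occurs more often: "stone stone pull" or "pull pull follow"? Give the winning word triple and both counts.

"stone stone pull": 4 occurrences
"pull pull follow": 2 occurrences

"stone stone pull" (4 vs 2)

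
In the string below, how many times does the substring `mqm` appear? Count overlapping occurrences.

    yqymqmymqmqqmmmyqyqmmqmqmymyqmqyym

4

Sliding a length-3 window over the 34 characters (32 positions):
  position 4–6: mqm
  position 8–10: mqm
  position 21–23: mqm
  position 23–25: mqm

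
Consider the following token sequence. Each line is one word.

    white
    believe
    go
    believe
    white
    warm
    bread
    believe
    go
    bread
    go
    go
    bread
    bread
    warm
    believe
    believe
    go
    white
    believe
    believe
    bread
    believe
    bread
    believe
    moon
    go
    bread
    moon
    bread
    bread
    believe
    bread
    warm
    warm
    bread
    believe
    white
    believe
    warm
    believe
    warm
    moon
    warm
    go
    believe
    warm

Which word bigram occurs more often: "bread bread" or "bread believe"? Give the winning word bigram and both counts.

"bread bread": 2 occurrences
"bread believe": 5 occurrences

"bread believe" (5 vs 2)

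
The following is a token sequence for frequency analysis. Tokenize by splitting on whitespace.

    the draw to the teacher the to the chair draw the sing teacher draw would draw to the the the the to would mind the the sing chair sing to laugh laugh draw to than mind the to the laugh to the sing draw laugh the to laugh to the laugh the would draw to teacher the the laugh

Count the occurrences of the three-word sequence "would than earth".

Scanning the 57 overlapping trigram windows for "would than earth":
  (none found)

0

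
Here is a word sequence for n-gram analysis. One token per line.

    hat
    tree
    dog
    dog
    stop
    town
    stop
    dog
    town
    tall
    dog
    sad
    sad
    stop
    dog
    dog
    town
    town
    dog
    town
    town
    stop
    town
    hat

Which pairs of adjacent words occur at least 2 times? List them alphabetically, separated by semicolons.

Bigram counts meeting the condition (at least 2 times):
  dog dog: 2
  dog town: 3
  stop dog: 2
  stop town: 2
  town stop: 2
  town town: 2

dog dog; dog town; stop dog; stop town; town stop; town town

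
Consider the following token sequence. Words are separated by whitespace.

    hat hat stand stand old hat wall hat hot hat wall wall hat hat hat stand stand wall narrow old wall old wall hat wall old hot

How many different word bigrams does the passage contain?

27 tokens → 26 bigram windows in total.
Repeated bigrams (each contributes count−1 duplicates):
  hat hat: 3
  hat wall: 3
  wall hat: 3
  hat stand: 2
  old wall: 2
  stand stand: 2
  wall old: 2
10 duplicate windows → 26 − 10 = 16 distinct.

16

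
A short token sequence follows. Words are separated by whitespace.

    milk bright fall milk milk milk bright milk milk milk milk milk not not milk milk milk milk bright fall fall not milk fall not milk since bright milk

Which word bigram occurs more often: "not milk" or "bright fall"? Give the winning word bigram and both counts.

"not milk": 3 occurrences
"bright fall": 2 occurrences

"not milk" (3 vs 2)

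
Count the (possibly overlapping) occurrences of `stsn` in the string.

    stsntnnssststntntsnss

1

Sliding a length-4 window over the 21 characters (18 positions):
  position 1–4: stsn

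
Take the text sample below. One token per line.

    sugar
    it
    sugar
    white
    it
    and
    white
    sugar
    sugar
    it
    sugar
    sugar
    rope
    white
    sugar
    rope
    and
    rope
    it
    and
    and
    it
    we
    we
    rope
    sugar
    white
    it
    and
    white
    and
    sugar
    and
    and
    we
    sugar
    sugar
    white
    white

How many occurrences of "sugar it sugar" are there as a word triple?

Scanning the 37 overlapping trigram windows for "sugar it sugar":
  position 1–3: sugar it sugar
  position 9–11: sugar it sugar

2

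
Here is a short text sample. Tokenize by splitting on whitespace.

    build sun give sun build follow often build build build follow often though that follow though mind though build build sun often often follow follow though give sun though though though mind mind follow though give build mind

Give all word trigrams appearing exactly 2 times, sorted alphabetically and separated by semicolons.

Trigram counts meeting the condition (exactly 2 times):
  build follow often: 2
  follow though give: 2

build follow often; follow though give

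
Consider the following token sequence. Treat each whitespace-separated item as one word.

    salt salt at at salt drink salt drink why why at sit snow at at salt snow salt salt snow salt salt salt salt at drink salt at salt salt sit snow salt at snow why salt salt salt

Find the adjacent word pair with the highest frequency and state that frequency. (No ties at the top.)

Bigram frequencies (highest first):
  salt salt: 8
  salt at: 4
  at salt: 3
  snow salt: 3
  at at: 2
  salt drink: 2
  … (13 more, each ≤ 2)

"salt salt", 8 times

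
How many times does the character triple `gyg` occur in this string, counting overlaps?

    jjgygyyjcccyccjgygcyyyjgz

Sliding a length-3 window over the 25 characters (23 positions):
  position 3–5: gyg
  position 16–18: gyg

2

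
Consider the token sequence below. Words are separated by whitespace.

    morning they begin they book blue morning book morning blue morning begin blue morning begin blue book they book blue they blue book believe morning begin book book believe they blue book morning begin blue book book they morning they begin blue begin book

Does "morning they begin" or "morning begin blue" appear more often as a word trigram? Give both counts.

"morning they begin": 2 occurrences
"morning begin blue": 3 occurrences

"morning begin blue" (3 vs 2)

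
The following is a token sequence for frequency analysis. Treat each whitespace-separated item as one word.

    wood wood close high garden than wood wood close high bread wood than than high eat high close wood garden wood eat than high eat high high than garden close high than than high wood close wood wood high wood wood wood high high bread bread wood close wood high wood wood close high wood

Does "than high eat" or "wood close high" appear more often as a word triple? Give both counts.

"than high eat": 2 occurrences
"wood close high": 3 occurrences

"wood close high" (3 vs 2)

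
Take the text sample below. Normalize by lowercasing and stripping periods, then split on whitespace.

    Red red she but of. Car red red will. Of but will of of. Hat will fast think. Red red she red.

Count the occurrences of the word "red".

Scanning the 22 tokens for "red":
  position 1: red
  position 2: red
  position 7: red
  position 8: red
  position 19: red
  position 20: red
  position 22: red

7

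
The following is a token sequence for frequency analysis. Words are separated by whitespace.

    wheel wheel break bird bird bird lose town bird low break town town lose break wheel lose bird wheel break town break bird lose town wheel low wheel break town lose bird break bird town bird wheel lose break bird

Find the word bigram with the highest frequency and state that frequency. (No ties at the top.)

Bigram frequencies (highest first):
  break bird: 4
  wheel break: 3
  break town: 3
  bird bird: 2
  bird lose: 2
  lose town: 2
  … (17 more, each ≤ 2)

"break bird", 4 times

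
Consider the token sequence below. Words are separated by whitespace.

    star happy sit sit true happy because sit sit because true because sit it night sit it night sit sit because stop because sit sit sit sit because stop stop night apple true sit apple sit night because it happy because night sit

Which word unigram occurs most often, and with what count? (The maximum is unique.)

"sit", 15 times

Unigram frequencies (highest first):
  sit: 15
  because: 8
  night: 5
  happy: 3
  true: 3
  it: 3
  … (3 more, each ≤ 3)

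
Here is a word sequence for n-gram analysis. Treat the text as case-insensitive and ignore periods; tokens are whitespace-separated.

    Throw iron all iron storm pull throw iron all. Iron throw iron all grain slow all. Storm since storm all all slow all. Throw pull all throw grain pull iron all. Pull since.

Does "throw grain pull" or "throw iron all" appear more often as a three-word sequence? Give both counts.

"throw iron all" (3 vs 1)

"throw grain pull": 1 occurrence
"throw iron all": 3 occurrences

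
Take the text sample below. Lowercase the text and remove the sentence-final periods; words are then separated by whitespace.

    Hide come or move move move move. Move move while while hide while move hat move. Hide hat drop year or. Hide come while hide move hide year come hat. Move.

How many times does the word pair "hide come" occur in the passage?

Scanning the 30 overlapping bigram windows for "hide come":
  position 1–2: hide come
  position 22–23: hide come

2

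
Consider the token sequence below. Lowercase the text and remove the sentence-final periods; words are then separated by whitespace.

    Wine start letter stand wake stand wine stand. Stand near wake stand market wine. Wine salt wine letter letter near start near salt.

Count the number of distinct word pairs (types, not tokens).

23 tokens → 22 bigram windows in total.
Repeated bigrams (each contributes count−1 duplicates):
  wake stand: 2
1 duplicate windows → 22 − 1 = 21 distinct.

21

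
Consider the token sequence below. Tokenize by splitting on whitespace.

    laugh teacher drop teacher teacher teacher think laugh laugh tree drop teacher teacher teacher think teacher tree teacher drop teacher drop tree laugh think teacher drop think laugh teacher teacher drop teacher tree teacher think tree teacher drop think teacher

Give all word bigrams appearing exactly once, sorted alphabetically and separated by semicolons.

Bigram counts meeting the condition (exactly once):
  drop tree: 1
  laugh laugh: 1
  laugh think: 1
  laugh tree: 1
  think tree: 1
  tree drop: 1
  tree laugh: 1

drop tree; laugh laugh; laugh think; laugh tree; think tree; tree drop; tree laugh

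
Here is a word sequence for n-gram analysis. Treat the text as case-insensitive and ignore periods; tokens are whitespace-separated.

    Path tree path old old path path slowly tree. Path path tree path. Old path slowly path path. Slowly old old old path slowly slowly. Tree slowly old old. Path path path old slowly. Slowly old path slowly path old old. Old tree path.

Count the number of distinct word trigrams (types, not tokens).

44 tokens → 42 trigram windows in total.
Repeated trigrams (each contributes count−1 duplicates):
  old old path: 3
  old path slowly: 3
  old old old: 2
  old path path: 2
  path old old: 2
  path path slowly: 2
  path slowly path: 2
  path tree path: 2
  … (2 more repeated)
12 duplicate windows → 42 − 12 = 30 distinct.

30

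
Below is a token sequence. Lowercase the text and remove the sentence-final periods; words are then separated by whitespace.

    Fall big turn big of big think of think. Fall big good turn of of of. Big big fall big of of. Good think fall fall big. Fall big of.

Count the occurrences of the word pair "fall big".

5

Scanning the 29 overlapping bigram windows for "fall big":
  position 1–2: fall big
  position 10–11: fall big
  position 19–20: fall big
  position 26–27: fall big
  position 28–29: fall big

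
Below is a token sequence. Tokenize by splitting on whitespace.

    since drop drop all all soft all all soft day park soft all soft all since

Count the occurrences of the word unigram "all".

6

Scanning the 16 tokens for "all":
  position 4: all
  position 5: all
  position 7: all
  position 8: all
  position 13: all
  position 15: all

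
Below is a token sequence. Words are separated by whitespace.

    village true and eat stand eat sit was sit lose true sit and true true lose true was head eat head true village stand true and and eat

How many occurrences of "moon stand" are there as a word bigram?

0

Scanning the 27 overlapping bigram windows for "moon stand":
  (none found)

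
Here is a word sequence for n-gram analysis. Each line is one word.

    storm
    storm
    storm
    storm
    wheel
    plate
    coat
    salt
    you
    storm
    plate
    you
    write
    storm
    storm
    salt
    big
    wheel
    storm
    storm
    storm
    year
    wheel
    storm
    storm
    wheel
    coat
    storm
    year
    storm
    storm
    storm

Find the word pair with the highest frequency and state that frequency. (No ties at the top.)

"storm storm", 9 times

Bigram frequencies (highest first):
  storm storm: 9
  storm wheel: 2
  wheel storm: 2
  storm year: 2
  wheel plate: 1
  plate coat: 1
  … (14 more, each ≤ 1)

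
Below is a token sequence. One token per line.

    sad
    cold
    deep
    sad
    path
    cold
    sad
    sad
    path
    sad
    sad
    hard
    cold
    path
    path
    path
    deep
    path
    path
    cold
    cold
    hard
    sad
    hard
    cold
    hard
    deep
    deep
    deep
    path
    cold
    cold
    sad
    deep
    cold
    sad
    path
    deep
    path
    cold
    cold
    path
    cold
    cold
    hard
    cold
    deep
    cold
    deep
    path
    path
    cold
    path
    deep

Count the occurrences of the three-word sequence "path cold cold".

4

Scanning the 52 overlapping trigram windows for "path cold cold":
  position 19–21: path cold cold
  position 30–32: path cold cold
  position 39–41: path cold cold
  position 42–44: path cold cold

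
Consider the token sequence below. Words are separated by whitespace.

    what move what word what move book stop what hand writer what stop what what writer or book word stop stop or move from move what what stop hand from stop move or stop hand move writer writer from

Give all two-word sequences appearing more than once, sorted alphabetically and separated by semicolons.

move what; stop hand; stop what; what move; what stop; what what

Bigram counts meeting the condition (more than once):
  move what: 2
  stop hand: 2
  stop what: 2
  what move: 2
  what stop: 2
  what what: 2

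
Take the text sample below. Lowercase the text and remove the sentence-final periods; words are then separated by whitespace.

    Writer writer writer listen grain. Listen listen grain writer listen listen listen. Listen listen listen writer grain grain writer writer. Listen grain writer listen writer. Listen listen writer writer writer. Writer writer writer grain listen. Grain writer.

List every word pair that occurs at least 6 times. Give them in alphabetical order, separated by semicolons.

Bigram counts meeting the condition (at least 6 times):
  listen listen: 7
  writer writer: 8

listen listen; writer writer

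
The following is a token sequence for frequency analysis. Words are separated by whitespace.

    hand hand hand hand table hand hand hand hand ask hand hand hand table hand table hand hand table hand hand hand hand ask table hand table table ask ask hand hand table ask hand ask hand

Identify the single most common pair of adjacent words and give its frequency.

"hand hand", 13 times

Bigram frequencies (highest first):
  hand hand: 13
  hand table: 6
  table hand: 5
  ask hand: 4
  hand ask: 3
  table ask: 2
  … (3 more, each ≤ 1)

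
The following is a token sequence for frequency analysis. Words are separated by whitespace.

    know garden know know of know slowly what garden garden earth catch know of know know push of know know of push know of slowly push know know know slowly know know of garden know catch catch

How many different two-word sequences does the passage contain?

22

37 tokens → 36 bigram windows in total.
Repeated bigrams (each contributes count−1 duplicates):
  know know: 6
  know of: 5
  of know: 3
  garden know: 2
  know slowly: 2
  push know: 2
14 duplicate windows → 36 − 14 = 22 distinct.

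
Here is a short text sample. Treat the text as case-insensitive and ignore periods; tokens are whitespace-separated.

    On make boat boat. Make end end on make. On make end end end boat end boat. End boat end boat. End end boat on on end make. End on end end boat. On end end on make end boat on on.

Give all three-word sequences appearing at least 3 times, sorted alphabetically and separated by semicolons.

Trigram counts meeting the condition (at least 3 times):
  boat end boat: 3
  end boat end: 4
  end boat on: 3
  end end boat: 3

boat end boat; end boat end; end boat on; end end boat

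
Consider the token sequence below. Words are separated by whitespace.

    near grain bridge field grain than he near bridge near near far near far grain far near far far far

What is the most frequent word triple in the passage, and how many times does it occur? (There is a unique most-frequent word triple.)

Trigram frequencies (highest first):
  far near far: 2
  near grain bridge: 1
  grain bridge field: 1
  bridge field grain: 1
  field grain than: 1
  grain than he: 1
  … (11 more, each ≤ 1)

"far near far", 2 times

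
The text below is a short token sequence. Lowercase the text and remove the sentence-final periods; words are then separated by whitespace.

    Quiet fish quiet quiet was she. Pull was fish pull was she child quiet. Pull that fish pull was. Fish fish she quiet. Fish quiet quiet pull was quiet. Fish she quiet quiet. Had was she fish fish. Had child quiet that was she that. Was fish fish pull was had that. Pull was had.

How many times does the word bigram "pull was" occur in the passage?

6

Scanning the 54 overlapping bigram windows for "pull was":
  position 7–8: pull was
  position 10–11: pull was
  position 18–19: pull was
  position 27–28: pull was
  position 49–50: pull was
  position 53–54: pull was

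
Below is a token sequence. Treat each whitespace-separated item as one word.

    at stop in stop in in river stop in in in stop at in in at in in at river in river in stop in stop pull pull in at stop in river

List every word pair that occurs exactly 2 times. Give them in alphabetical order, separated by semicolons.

Bigram counts meeting the condition (exactly 2 times):
  at in: 2
  at stop: 2
  river in: 2

at in; at stop; river in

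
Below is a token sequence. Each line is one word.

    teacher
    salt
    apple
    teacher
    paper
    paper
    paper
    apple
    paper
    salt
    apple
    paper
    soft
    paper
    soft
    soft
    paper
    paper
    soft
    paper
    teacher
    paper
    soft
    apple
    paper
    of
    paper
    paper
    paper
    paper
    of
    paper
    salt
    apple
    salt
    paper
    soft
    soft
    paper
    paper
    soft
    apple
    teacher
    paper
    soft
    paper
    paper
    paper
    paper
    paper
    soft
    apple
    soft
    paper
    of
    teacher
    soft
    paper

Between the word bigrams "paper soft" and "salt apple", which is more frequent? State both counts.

"paper soft" (8 vs 3)

"paper soft": 8 occurrences
"salt apple": 3 occurrences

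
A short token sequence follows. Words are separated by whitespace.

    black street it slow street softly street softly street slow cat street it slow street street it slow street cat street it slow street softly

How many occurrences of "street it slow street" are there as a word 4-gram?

4

Scanning the 22 overlapping 4-gram windows for "street it slow street":
  position 2–5: street it slow street
  position 12–15: street it slow street
  position 16–19: street it slow street
  position 21–24: street it slow street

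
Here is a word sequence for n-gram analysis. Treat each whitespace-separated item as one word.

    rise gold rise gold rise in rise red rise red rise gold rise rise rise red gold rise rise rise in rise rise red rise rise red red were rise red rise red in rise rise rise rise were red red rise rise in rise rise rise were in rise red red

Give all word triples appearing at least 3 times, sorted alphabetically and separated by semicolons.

Trigram counts meeting the condition (at least 3 times):
  in rise rise: 3
  rise gold rise: 3
  rise in rise: 3
  rise red rise: 4
  rise rise red: 3
  rise rise rise: 5

in rise rise; rise gold rise; rise in rise; rise red rise; rise rise red; rise rise rise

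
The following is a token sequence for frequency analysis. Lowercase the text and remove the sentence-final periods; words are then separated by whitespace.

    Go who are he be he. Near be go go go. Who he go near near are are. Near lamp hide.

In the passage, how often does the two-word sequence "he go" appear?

1

Scanning the 20 overlapping bigram windows for "he go":
  position 13–14: he go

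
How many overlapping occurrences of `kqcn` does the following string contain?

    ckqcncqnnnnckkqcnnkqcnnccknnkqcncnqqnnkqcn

Sliding a length-4 window over the 42 characters (39 positions):
  position 2–5: kqcn
  position 14–17: kqcn
  position 19–22: kqcn
  position 29–32: kqcn
  position 39–42: kqcn

5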